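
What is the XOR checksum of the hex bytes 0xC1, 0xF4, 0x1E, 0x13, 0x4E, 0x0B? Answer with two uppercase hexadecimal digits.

XOR the bytes together:
  start with 0xC1
  0xC1 ⊕ 0xF4 = 0x35
  0x35 ⊕ 0x1E = 0x2B
  0x2B ⊕ 0x13 = 0x38
  0x38 ⊕ 0x4E = 0x76
  0x76 ⊕ 0x0B = 0x7D

7D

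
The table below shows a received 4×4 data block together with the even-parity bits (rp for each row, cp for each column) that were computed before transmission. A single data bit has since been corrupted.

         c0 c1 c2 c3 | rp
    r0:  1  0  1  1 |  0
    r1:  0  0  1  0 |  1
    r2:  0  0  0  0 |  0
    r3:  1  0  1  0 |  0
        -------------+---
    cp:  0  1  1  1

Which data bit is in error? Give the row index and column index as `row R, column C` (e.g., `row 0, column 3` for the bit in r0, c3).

row 0, column 1

Recompute each row's even parity and compare to rp:
  r0: data parity 1, sent rp 0 → mismatch
  r1: data parity 1, sent rp 1 → ok
  r2: data parity 0, sent rp 0 → ok
  r3: data parity 0, sent rp 0 → ok
Recompute each column's even parity and compare to cp:
  c0: data parity 0, sent cp 0 → ok
  c1: data parity 0, sent cp 1 → mismatch
  c2: data parity 1, sent cp 1 → ok
  c3: data parity 1, sent cp 1 → ok
Exactly one row (r0) and one column (c1) fail → the flipped bit is at their intersection.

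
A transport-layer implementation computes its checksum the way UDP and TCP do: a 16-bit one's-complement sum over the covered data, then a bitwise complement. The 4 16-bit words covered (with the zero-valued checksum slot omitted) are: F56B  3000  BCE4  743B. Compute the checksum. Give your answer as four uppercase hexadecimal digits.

A973

One's-complement addition (fold any carry out of bit 15 back into bit 0):
  0xF56B + 0x3000 = 0x1256B → wrap carry → 0x256C
  0x256C + 0xBCE4 = 0x0E250
  0xE250 + 0x743B = 0x1568B → wrap carry → 0x568C
One's-complement sum = 0x568C.
Checksum = ~0x568C & 0xFFFF = 0xA973.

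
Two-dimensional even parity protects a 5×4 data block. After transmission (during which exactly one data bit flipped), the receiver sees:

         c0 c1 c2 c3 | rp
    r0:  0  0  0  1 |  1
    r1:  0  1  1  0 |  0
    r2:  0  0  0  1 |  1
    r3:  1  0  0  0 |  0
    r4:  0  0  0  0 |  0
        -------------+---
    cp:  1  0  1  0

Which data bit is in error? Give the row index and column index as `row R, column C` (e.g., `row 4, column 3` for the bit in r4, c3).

Recompute each row's even parity and compare to rp:
  r0: data parity 1, sent rp 1 → ok
  r1: data parity 0, sent rp 0 → ok
  r2: data parity 1, sent rp 1 → ok
  r3: data parity 1, sent rp 0 → mismatch
  r4: data parity 0, sent rp 0 → ok
Recompute each column's even parity and compare to cp:
  c0: data parity 1, sent cp 1 → ok
  c1: data parity 1, sent cp 0 → mismatch
  c2: data parity 1, sent cp 1 → ok
  c3: data parity 0, sent cp 0 → ok
Exactly one row (r3) and one column (c1) fail → the flipped bit is at their intersection.

row 3, column 1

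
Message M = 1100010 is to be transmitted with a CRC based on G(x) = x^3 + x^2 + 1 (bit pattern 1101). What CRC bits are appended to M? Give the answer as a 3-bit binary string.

Append 3 zeros: 1100010000. Divide by 1101 (XOR where the leading bit is 1):
  pos 0: 1100 XOR 1101 = 0001
  pos 3: 1010 XOR 1101 = 0111
  pos 4: 1110 XOR 1101 = 0011
  pos 6: 1100 XOR 1101 = 0001
Remainder (last 3 bits) = 001. This is the CRC / FCS.

001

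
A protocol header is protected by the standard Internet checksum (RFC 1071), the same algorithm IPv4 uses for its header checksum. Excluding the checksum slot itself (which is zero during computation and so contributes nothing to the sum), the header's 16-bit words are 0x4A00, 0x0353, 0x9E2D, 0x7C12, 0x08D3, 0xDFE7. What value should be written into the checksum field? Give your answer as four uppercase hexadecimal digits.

AFB1

One's-complement addition (fold any carry out of bit 15 back into bit 0):
  0x4A00 + 0x0353 = 0x04D53
  0x4D53 + 0x9E2D = 0x0EB80
  0xEB80 + 0x7C12 = 0x16792 → wrap carry → 0x6793
  0x6793 + 0x08D3 = 0x07066
  0x7066 + 0xDFE7 = 0x1504D → wrap carry → 0x504E
One's-complement sum = 0x504E.
Checksum = ~0x504E & 0xFFFF = 0xAFB1.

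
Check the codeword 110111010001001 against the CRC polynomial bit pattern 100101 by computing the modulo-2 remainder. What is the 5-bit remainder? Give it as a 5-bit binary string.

Modulo-2 division of 110111010001001 by 100101:
  pos 0: 110111 XOR 100101 = 010010
  pos 1: 100100 XOR 100101 = 000001
  pos 6: 110001 XOR 100101 = 010100
  pos 7: 101000 XOR 100101 = 001101
  pos 9: 110101 XOR 100101 = 010000
Remainder = 10000 (nonzero — an error is detected).

10000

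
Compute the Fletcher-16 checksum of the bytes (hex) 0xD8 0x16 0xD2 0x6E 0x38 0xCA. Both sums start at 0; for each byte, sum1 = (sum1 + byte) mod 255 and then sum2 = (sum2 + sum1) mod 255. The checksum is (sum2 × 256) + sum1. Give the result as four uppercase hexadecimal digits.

Running sums (mod 255):
  after byte 0 (0xD8): sum1=216, sum2=216
  after byte 1 (0x16): sum1=238, sum2=199
  after byte 2 (0xD2): sum1=193, sum2=137
  after byte 3 (0x6E): sum1=48, sum2=185
  after byte 4 (0x38): sum1=104, sum2=34
  after byte 5 (0xCA): sum1=51, sum2=85
Checksum = sum2·256 + sum1 = 85·256 + 51 = 21811 = 0x5533.

5533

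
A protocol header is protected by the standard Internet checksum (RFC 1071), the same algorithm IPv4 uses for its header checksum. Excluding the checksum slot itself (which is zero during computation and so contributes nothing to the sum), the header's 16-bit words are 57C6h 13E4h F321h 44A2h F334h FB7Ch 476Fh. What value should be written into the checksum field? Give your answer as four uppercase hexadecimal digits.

2670

One's-complement addition (fold any carry out of bit 15 back into bit 0):
  0x57C6 + 0x13E4 = 0x06BAA
  0x6BAA + 0xF321 = 0x15ECB → wrap carry → 0x5ECC
  0x5ECC + 0x44A2 = 0x0A36E
  0xA36E + 0xF334 = 0x196A2 → wrap carry → 0x96A3
  0x96A3 + 0xFB7C = 0x1921F → wrap carry → 0x9220
  0x9220 + 0x476F = 0x0D98F
One's-complement sum = 0xD98F.
Checksum = ~0xD98F & 0xFFFF = 0x2670.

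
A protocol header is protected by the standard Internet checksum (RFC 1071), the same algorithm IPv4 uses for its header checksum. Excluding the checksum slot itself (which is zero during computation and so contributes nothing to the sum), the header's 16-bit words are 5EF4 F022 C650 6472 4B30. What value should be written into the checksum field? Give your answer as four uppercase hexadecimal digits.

One's-complement addition (fold any carry out of bit 15 back into bit 0):
  0x5EF4 + 0xF022 = 0x14F16 → wrap carry → 0x4F17
  0x4F17 + 0xC650 = 0x11567 → wrap carry → 0x1568
  0x1568 + 0x6472 = 0x079DA
  0x79DA + 0x4B30 = 0x0C50A
One's-complement sum = 0xC50A.
Checksum = ~0xC50A & 0xFFFF = 0x3AF5.

3AF5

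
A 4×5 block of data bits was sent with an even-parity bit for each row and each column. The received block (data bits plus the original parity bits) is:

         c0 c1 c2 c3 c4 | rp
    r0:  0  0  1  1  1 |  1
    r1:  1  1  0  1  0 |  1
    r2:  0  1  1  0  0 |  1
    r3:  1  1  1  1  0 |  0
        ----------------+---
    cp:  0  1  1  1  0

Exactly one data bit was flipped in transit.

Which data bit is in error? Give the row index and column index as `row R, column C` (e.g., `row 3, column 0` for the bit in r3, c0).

row 2, column 4

Recompute each row's even parity and compare to rp:
  r0: data parity 1, sent rp 1 → ok
  r1: data parity 1, sent rp 1 → ok
  r2: data parity 0, sent rp 1 → mismatch
  r3: data parity 0, sent rp 0 → ok
Recompute each column's even parity and compare to cp:
  c0: data parity 0, sent cp 0 → ok
  c1: data parity 1, sent cp 1 → ok
  c2: data parity 1, sent cp 1 → ok
  c3: data parity 1, sent cp 1 → ok
  c4: data parity 1, sent cp 0 → mismatch
Exactly one row (r2) and one column (c4) fail → the flipped bit is at their intersection.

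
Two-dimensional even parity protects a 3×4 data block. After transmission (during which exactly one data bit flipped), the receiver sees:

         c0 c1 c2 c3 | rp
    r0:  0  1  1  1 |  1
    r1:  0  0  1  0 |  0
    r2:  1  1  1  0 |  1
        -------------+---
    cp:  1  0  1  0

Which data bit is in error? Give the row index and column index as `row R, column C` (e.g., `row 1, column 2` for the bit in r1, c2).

Recompute each row's even parity and compare to rp:
  r0: data parity 1, sent rp 1 → ok
  r1: data parity 1, sent rp 0 → mismatch
  r2: data parity 1, sent rp 1 → ok
Recompute each column's even parity and compare to cp:
  c0: data parity 1, sent cp 1 → ok
  c1: data parity 0, sent cp 0 → ok
  c2: data parity 1, sent cp 1 → ok
  c3: data parity 1, sent cp 0 → mismatch
Exactly one row (r1) and one column (c3) fail → the flipped bit is at their intersection.

row 1, column 3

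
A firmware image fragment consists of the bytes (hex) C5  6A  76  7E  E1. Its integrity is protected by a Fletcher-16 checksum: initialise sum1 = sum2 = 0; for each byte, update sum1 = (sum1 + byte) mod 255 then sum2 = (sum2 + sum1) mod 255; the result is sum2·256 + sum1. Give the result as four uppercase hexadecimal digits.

Running sums (mod 255):
  after byte 0 (C5): sum1=197, sum2=197
  after byte 1 (6A): sum1=48, sum2=245
  after byte 2 (76): sum1=166, sum2=156
  after byte 3 (7E): sum1=37, sum2=193
  after byte 4 (E1): sum1=7, sum2=200
Checksum = sum2·256 + sum1 = 200·256 + 7 = 51207 = 0xC807.

C807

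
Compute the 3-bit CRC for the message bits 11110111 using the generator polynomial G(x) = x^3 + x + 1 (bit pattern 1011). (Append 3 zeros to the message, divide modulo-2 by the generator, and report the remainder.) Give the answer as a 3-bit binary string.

Append 3 zeros: 11110111000. Divide by 1011 (XOR where the leading bit is 1):
  pos 0: 1111 XOR 1011 = 0100
  pos 1: 1000 XOR 1011 = 0011
  pos 3: 1111 XOR 1011 = 0100
  pos 4: 1001 XOR 1011 = 0010
  pos 6: 1000 XOR 1011 = 0011
Remainder (last 3 bits) = 110. This is the CRC / FCS.

110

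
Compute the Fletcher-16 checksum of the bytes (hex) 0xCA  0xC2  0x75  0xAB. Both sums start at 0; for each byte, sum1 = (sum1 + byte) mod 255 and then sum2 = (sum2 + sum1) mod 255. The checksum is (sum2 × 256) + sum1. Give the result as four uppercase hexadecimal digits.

0AAE

Running sums (mod 255):
  after byte 0 (0xCA): sum1=202, sum2=202
  after byte 1 (0xC2): sum1=141, sum2=88
  after byte 2 (0x75): sum1=3, sum2=91
  after byte 3 (0xAB): sum1=174, sum2=10
Checksum = sum2·256 + sum1 = 10·256 + 174 = 2734 = 0x0AAE.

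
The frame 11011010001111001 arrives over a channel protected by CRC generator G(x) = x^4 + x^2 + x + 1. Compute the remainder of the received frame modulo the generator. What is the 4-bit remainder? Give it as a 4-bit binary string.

Modulo-2 division of 11011010001111001 by 10111:
  pos 0: 11011 XOR 10111 = 01100
  pos 1: 11000 XOR 10111 = 01111
  pos 2: 11111 XOR 10111 = 01000
  pos 3: 10000 XOR 10111 = 00111
  pos 5: 11100 XOR 10111 = 01011
  pos 6: 10111 XOR 10111 = 00000
  pos 11: 11100 XOR 10111 = 01011
  pos 12: 10111 XOR 10111 = 00000
Remainder = 0000 (zero — the frame passes the CRC check).

0000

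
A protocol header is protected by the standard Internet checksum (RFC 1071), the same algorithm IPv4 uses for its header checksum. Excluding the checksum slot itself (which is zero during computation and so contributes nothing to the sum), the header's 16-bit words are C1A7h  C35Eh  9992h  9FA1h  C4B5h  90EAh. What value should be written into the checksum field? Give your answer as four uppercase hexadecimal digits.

One's-complement addition (fold any carry out of bit 15 back into bit 0):
  0xC1A7 + 0xC35E = 0x18505 → wrap carry → 0x8506
  0x8506 + 0x9992 = 0x11E98 → wrap carry → 0x1E99
  0x1E99 + 0x9FA1 = 0x0BE3A
  0xBE3A + 0xC4B5 = 0x182EF → wrap carry → 0x82F0
  0x82F0 + 0x90EA = 0x113DA → wrap carry → 0x13DB
One's-complement sum = 0x13DB.
Checksum = ~0x13DB & 0xFFFF = 0xEC24.

EC24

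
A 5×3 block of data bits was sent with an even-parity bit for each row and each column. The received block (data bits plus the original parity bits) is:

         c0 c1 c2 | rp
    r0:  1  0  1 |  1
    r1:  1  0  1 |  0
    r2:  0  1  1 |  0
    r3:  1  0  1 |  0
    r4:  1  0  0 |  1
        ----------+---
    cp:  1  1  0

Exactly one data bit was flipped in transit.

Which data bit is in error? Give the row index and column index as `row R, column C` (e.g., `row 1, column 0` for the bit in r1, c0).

Recompute each row's even parity and compare to rp:
  r0: data parity 0, sent rp 1 → mismatch
  r1: data parity 0, sent rp 0 → ok
  r2: data parity 0, sent rp 0 → ok
  r3: data parity 0, sent rp 0 → ok
  r4: data parity 1, sent rp 1 → ok
Recompute each column's even parity and compare to cp:
  c0: data parity 0, sent cp 1 → mismatch
  c1: data parity 1, sent cp 1 → ok
  c2: data parity 0, sent cp 0 → ok
Exactly one row (r0) and one column (c0) fail → the flipped bit is at their intersection.

row 0, column 0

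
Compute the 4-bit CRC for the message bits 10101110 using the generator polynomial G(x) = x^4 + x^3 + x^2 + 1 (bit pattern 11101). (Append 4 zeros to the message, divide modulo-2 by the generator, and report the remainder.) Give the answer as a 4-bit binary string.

Append 4 zeros: 101011100000. Divide by 11101 (XOR where the leading bit is 1):
  pos 0: 10101 XOR 11101 = 01000
  pos 1: 10001 XOR 11101 = 01100
  pos 2: 11001 XOR 11101 = 00100
  pos 4: 10000 XOR 11101 = 01101
  pos 5: 11010 XOR 11101 = 00111
  pos 7: 11100 XOR 11101 = 00001
Remainder (last 4 bits) = 0001. This is the CRC / FCS.

0001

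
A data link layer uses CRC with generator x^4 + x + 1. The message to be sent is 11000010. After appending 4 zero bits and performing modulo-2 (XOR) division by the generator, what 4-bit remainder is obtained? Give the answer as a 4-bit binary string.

Append 4 zeros: 110000100000. Divide by 10011 (XOR where the leading bit is 1):
  pos 0: 11000 XOR 10011 = 01011
  pos 1: 10110 XOR 10011 = 00101
  pos 3: 10110 XOR 10011 = 00101
  pos 5: 10100 XOR 10011 = 00111
  pos 7: 11100 XOR 10011 = 01111
Remainder (last 4 bits) = 1111. This is the CRC / FCS.

1111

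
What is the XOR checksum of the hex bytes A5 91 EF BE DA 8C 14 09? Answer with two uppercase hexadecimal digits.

2E

XOR the bytes together:
  start with 0xA5
  0xA5 ⊕ 0x91 = 0x34
  0x34 ⊕ 0xEF = 0xDB
  0xDB ⊕ 0xBE = 0x65
  0x65 ⊕ 0xDA = 0xBF
  0xBF ⊕ 0x8C = 0x33
  0x33 ⊕ 0x14 = 0x27
  0x27 ⊕ 0x09 = 0x2E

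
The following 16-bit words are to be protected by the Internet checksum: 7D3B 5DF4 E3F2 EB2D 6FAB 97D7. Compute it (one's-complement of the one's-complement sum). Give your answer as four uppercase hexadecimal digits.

One's-complement addition (fold any carry out of bit 15 back into bit 0):
  0x7D3B + 0x5DF4 = 0x0DB2F
  0xDB2F + 0xE3F2 = 0x1BF21 → wrap carry → 0xBF22
  0xBF22 + 0xEB2D = 0x1AA4F → wrap carry → 0xAA50
  0xAA50 + 0x6FAB = 0x119FB → wrap carry → 0x19FC
  0x19FC + 0x97D7 = 0x0B1D3
One's-complement sum = 0xB1D3.
Checksum = ~0xB1D3 & 0xFFFF = 0x4E2C.

4E2C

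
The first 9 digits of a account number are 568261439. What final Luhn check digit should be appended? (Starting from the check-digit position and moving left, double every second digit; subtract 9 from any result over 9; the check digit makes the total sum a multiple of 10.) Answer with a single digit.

0

Partial digits right→left: 9 3 4 1 6 2 8 6 5
Double every second digit counting from the check-digit position (so the 1st, 3rd, 5th, ... of the partial from the right).
  doubled (with −9 where >9): 9 8 3 7 1 → sum 28
  kept as-is: 3 1 2 6 → sum 12
Total = 28 + 12 = 40.
Check digit = (10 − (40 mod 10)) mod 10 = 0.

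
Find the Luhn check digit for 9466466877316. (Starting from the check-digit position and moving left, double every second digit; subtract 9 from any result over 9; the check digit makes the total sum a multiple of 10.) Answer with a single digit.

Partial digits right→left: 6 1 3 7 7 8 6 6 4 6 6 4 9
Double every second digit counting from the check-digit position (so the 1st, 3rd, 5th, ... of the partial from the right).
  doubled (with −9 where >9): 3 6 5 3 8 3 9 → sum 37
  kept as-is: 1 7 8 6 6 4 → sum 32
Total = 37 + 32 = 69.
Check digit = (10 − (69 mod 10)) mod 10 = 1.

1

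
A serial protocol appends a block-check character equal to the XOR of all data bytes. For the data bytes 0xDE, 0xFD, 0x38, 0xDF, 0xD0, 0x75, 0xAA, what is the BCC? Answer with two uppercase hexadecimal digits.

CB

XOR the bytes together:
  start with 0xDE
  0xDE ⊕ 0xFD = 0x23
  0x23 ⊕ 0x38 = 0x1B
  0x1B ⊕ 0xDF = 0xC4
  0xC4 ⊕ 0xD0 = 0x14
  0x14 ⊕ 0x75 = 0x61
  0x61 ⊕ 0xAA = 0xCB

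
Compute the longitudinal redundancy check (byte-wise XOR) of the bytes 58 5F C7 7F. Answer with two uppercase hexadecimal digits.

BF

XOR the bytes together:
  start with 0x58
  0x58 ⊕ 0x5F = 0x07
  0x07 ⊕ 0xC7 = 0xC0
  0xC0 ⊕ 0x7F = 0xBF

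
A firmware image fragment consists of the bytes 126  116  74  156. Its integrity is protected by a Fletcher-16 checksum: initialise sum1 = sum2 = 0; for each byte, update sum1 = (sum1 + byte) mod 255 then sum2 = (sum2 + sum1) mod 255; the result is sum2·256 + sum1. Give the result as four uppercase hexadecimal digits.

88D9

Running sums (mod 255):
  after byte 0 (126): sum1=126, sum2=126
  after byte 1 (116): sum1=242, sum2=113
  after byte 2 (74): sum1=61, sum2=174
  after byte 3 (156): sum1=217, sum2=136
Checksum = sum2·256 + sum1 = 136·256 + 217 = 35033 = 0x88D9.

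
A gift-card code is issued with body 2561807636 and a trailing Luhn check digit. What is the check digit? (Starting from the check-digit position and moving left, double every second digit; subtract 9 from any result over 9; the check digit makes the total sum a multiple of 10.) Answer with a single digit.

5

Partial digits right→left: 6 3 6 7 0 8 1 6 5 2
Double every second digit counting from the check-digit position (so the 1st, 3rd, 5th, ... of the partial from the right).
  doubled (with −9 where >9): 3 3 0 2 1 → sum 9
  kept as-is: 3 7 8 6 2 → sum 26
Total = 9 + 26 = 35.
Check digit = (10 − (35 mod 10)) mod 10 = 5.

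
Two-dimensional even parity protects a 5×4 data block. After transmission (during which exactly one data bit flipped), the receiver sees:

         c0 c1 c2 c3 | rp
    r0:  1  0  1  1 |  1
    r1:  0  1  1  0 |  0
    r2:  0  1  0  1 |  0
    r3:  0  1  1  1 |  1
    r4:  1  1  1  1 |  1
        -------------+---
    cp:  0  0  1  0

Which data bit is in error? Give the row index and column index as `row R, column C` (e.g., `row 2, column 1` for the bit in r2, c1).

Recompute each row's even parity and compare to rp:
  r0: data parity 1, sent rp 1 → ok
  r1: data parity 0, sent rp 0 → ok
  r2: data parity 0, sent rp 0 → ok
  r3: data parity 1, sent rp 1 → ok
  r4: data parity 0, sent rp 1 → mismatch
Recompute each column's even parity and compare to cp:
  c0: data parity 0, sent cp 0 → ok
  c1: data parity 0, sent cp 0 → ok
  c2: data parity 0, sent cp 1 → mismatch
  c3: data parity 0, sent cp 0 → ok
Exactly one row (r4) and one column (c2) fail → the flipped bit is at their intersection.

row 4, column 2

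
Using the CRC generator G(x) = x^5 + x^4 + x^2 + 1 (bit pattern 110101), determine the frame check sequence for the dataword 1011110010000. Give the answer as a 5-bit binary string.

Append 5 zeros: 101111001000000000. Divide by 110101 (XOR where the leading bit is 1):
  pos 0: 101111 XOR 110101 = 011010
  pos 1: 110100 XOR 110101 = 000001
  pos 6: 101000 XOR 110101 = 011101
  pos 7: 111010 XOR 110101 = 001111
  pos 9: 111100 XOR 110101 = 001001
  pos 11: 100100 XOR 110101 = 010001
  pos 12: 100010 XOR 110101 = 010111
Remainder (last 5 bits) = 10111. This is the CRC / FCS.

10111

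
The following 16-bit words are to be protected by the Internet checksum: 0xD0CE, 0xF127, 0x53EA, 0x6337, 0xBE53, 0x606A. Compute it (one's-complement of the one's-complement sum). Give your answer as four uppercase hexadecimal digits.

One's-complement addition (fold any carry out of bit 15 back into bit 0):
  0xD0CE + 0xF127 = 0x1C1F5 → wrap carry → 0xC1F6
  0xC1F6 + 0x53EA = 0x115E0 → wrap carry → 0x15E1
  0x15E1 + 0x6337 = 0x07918
  0x7918 + 0xBE53 = 0x1376B → wrap carry → 0x376C
  0x376C + 0x606A = 0x097D6
One's-complement sum = 0x97D6.
Checksum = ~0x97D6 & 0xFFFF = 0x6829.

6829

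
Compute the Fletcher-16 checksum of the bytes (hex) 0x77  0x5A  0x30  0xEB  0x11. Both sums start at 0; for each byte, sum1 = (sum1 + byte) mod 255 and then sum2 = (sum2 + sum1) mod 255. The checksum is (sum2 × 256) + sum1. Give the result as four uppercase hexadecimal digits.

Running sums (mod 255):
  after byte 0 (0x77): sum1=119, sum2=119
  after byte 1 (0x5A): sum1=209, sum2=73
  after byte 2 (0x30): sum1=2, sum2=75
  after byte 3 (0xEB): sum1=237, sum2=57
  after byte 4 (0x11): sum1=254, sum2=56
Checksum = sum2·256 + sum1 = 56·256 + 254 = 14590 = 0x38FE.

38FE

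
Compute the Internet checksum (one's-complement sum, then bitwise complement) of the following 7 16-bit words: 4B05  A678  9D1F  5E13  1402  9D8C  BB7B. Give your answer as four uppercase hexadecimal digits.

One's-complement addition (fold any carry out of bit 15 back into bit 0):
  0x4B05 + 0xA678 = 0x0F17D
  0xF17D + 0x9D1F = 0x18E9C → wrap carry → 0x8E9D
  0x8E9D + 0x5E13 = 0x0ECB0
  0xECB0 + 0x1402 = 0x100B2 → wrap carry → 0x00B3
  0x00B3 + 0x9D8C = 0x09E3F
  0x9E3F + 0xBB7B = 0x159BA → wrap carry → 0x59BB
One's-complement sum = 0x59BB.
Checksum = ~0x59BB & 0xFFFF = 0xA644.

A644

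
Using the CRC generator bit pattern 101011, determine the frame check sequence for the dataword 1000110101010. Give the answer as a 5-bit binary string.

01010

Append 5 zeros: 100011010101000000. Divide by 101011 (XOR where the leading bit is 1):
  pos 0: 100011 XOR 101011 = 001000
  pos 2: 100001 XOR 101011 = 001010
  pos 4: 101001 XOR 101011 = 000010
  pos 8: 100100 XOR 101011 = 001111
  pos 10: 111100 XOR 101011 = 010111
  pos 11: 101110 XOR 101011 = 000101
Remainder (last 5 bits) = 01010. This is the CRC / FCS.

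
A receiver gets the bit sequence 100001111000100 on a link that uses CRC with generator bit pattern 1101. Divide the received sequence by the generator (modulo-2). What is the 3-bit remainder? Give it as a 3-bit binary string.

Modulo-2 division of 100001111000100 by 1101:
  pos 0: 1000 XOR 1101 = 0101
  pos 1: 1010 XOR 1101 = 0111
  pos 2: 1111 XOR 1101 = 0010
  pos 4: 1011 XOR 1101 = 0110
  pos 5: 1101 XOR 1101 = 0000
Remainder = 100 (nonzero — an error is detected).

100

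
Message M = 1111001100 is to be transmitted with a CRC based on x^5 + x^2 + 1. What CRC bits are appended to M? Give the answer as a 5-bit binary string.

Append 5 zeros: 111100110000000. Divide by 100101 (XOR where the leading bit is 1):
  pos 0: 111100 XOR 100101 = 011001
  pos 1: 110011 XOR 100101 = 010110
  pos 2: 101101 XOR 100101 = 001000
  pos 4: 100000 XOR 100101 = 000101
  pos 7: 101000 XOR 100101 = 001101
  pos 9: 110100 XOR 100101 = 010001
Remainder (last 5 bits) = 10001. This is the CRC / FCS.

10001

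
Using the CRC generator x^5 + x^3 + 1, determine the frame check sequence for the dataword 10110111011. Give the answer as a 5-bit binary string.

Append 5 zeros: 1011011101100000. Divide by 101001 (XOR where the leading bit is 1):
  pos 0: 101101 XOR 101001 = 000100
  pos 3: 100110 XOR 101001 = 001111
  pos 5: 111111 XOR 101001 = 010110
  pos 6: 101100 XOR 101001 = 000101
  pos 9: 101000 XOR 101001 = 000001
Remainder (last 5 bits) = 00010. This is the CRC / FCS.

00010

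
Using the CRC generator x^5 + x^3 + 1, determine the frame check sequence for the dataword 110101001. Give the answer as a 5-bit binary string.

01011

Append 5 zeros: 11010100100000. Divide by 101001 (XOR where the leading bit is 1):
  pos 0: 110101 XOR 101001 = 011100
  pos 1: 111000 XOR 101001 = 010001
  pos 2: 100010 XOR 101001 = 001011
  pos 4: 101110 XOR 101001 = 000111
  pos 7: 111000 XOR 101001 = 010001
  pos 8: 100010 XOR 101001 = 001011
Remainder (last 5 bits) = 01011. This is the CRC / FCS.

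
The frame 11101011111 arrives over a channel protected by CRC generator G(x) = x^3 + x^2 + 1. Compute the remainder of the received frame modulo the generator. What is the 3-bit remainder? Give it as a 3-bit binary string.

Modulo-2 division of 11101011111 by 1101:
  pos 0: 1110 XOR 1101 = 0011
  pos 2: 1110 XOR 1101 = 0011
  pos 4: 1111 XOR 1101 = 0010
  pos 6: 1011 XOR 1101 = 0110
  pos 7: 1101 XOR 1101 = 0000
Remainder = 000 (zero — the frame passes the CRC check).

000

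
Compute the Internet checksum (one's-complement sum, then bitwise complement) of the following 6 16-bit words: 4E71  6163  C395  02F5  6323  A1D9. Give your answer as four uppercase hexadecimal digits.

One's-complement addition (fold any carry out of bit 15 back into bit 0):
  0x4E71 + 0x6163 = 0x0AFD4
  0xAFD4 + 0xC395 = 0x17369 → wrap carry → 0x736A
  0x736A + 0x02F5 = 0x0765F
  0x765F + 0x6323 = 0x0D982
  0xD982 + 0xA1D9 = 0x17B5B → wrap carry → 0x7B5C
One's-complement sum = 0x7B5C.
Checksum = ~0x7B5C & 0xFFFF = 0x84A3.

84A3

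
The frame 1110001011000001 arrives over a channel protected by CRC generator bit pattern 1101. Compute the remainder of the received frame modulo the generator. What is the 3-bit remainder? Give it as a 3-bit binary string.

111

Modulo-2 division of 1110001011000001 by 1101:
  pos 0: 1110 XOR 1101 = 0011
  pos 2: 1100 XOR 1101 = 0001
  pos 5: 1101 XOR 1101 = 0000
  pos 9: 1000 XOR 1101 = 0101
  pos 10: 1010 XOR 1101 = 0111
  pos 11: 1110 XOR 1101 = 0011
Remainder = 111 (nonzero — an error is detected).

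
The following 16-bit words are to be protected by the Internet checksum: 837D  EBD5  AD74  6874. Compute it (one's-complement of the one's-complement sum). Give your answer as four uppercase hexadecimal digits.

One's-complement addition (fold any carry out of bit 15 back into bit 0):
  0x837D + 0xEBD5 = 0x16F52 → wrap carry → 0x6F53
  0x6F53 + 0xAD74 = 0x11CC7 → wrap carry → 0x1CC8
  0x1CC8 + 0x6874 = 0x0853C
One's-complement sum = 0x853C.
Checksum = ~0x853C & 0xFFFF = 0x7AC3.

7AC3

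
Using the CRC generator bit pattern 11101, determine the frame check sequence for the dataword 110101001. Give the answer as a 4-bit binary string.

Append 4 zeros: 1101010010000. Divide by 11101 (XOR where the leading bit is 1):
  pos 0: 11010 XOR 11101 = 00111
  pos 2: 11110 XOR 11101 = 00011
  pos 5: 11010 XOR 11101 = 00111
  pos 7: 11100 XOR 11101 = 00001
Remainder (last 4 bits) = 0010. This is the CRC / FCS.

0010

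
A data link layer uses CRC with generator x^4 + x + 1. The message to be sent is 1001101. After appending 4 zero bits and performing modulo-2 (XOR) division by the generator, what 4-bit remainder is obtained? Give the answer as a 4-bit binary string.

Append 4 zeros: 10011010000. Divide by 10011 (XOR where the leading bit is 1):
  pos 0: 10011 XOR 10011 = 00000
  pos 6: 10000 XOR 10011 = 00011
Remainder (last 4 bits) = 0011. This is the CRC / FCS.

0011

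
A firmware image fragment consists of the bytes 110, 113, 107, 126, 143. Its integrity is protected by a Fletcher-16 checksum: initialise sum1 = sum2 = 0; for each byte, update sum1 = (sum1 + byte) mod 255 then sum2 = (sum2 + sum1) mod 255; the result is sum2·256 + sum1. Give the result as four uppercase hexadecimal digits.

BC59

Running sums (mod 255):
  after byte 0 (110): sum1=110, sum2=110
  after byte 1 (113): sum1=223, sum2=78
  after byte 2 (107): sum1=75, sum2=153
  after byte 3 (126): sum1=201, sum2=99
  after byte 4 (143): sum1=89, sum2=188
Checksum = sum2·256 + sum1 = 188·256 + 89 = 48217 = 0xBC59.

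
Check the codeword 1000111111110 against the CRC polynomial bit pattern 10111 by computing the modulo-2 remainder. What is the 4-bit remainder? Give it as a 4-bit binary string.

0001

Modulo-2 division of 1000111111110 by 10111:
  pos 0: 10001 XOR 10111 = 00110
  pos 2: 11011 XOR 10111 = 01100
  pos 3: 11001 XOR 10111 = 01110
  pos 4: 11101 XOR 10111 = 01010
  pos 5: 10101 XOR 10111 = 00010
  pos 8: 10110 XOR 10111 = 00001
Remainder = 0001 (nonzero — an error is detected).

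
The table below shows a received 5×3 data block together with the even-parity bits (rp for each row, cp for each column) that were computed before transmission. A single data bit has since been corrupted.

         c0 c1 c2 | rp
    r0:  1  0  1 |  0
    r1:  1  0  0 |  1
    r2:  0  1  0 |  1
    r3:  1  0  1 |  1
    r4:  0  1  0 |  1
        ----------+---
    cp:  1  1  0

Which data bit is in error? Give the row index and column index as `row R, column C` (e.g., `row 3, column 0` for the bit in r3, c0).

row 3, column 1

Recompute each row's even parity and compare to rp:
  r0: data parity 0, sent rp 0 → ok
  r1: data parity 1, sent rp 1 → ok
  r2: data parity 1, sent rp 1 → ok
  r3: data parity 0, sent rp 1 → mismatch
  r4: data parity 1, sent rp 1 → ok
Recompute each column's even parity and compare to cp:
  c0: data parity 1, sent cp 1 → ok
  c1: data parity 0, sent cp 1 → mismatch
  c2: data parity 0, sent cp 0 → ok
Exactly one row (r3) and one column (c1) fail → the flipped bit is at their intersection.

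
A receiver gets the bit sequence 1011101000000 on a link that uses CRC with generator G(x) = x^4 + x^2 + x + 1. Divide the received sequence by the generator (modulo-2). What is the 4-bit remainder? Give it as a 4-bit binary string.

Modulo-2 division of 1011101000000 by 10111:
  pos 0: 10111 XOR 10111 = 00000
  pos 6: 10000 XOR 10111 = 00111
  pos 8: 11100 XOR 10111 = 01011
Remainder = 1011 (nonzero — an error is detected).

1011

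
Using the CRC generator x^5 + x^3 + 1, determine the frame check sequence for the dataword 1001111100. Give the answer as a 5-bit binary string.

Append 5 zeros: 100111110000000. Divide by 101001 (XOR where the leading bit is 1):
  pos 0: 100111 XOR 101001 = 001110
  pos 2: 111011 XOR 101001 = 010010
  pos 3: 100100 XOR 101001 = 001101
  pos 5: 110100 XOR 101001 = 011101
  pos 6: 111010 XOR 101001 = 010011
  pos 7: 100110 XOR 101001 = 001111
  pos 9: 111100 XOR 101001 = 010101
Remainder (last 5 bits) = 10101. This is the CRC / FCS.

10101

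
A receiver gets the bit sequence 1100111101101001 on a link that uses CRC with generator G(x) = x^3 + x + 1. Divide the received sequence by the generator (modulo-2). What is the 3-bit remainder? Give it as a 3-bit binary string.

Modulo-2 division of 1100111101101001 by 1011:
  pos 0: 1100 XOR 1011 = 0111
  pos 1: 1111 XOR 1011 = 0100
  pos 2: 1001 XOR 1011 = 0010
  pos 4: 1011 XOR 1011 = 0000
  pos 9: 1101 XOR 1011 = 0110
  pos 10: 1100 XOR 1011 = 0111
  pos 11: 1110 XOR 1011 = 0101
  pos 12: 1011 XOR 1011 = 0000
Remainder = 000 (zero — the frame passes the CRC check).

000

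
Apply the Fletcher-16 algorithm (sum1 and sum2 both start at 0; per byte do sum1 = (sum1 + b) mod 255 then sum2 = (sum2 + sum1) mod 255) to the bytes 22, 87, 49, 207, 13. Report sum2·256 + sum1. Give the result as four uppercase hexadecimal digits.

0C7B

Running sums (mod 255):
  after byte 0 (22): sum1=22, sum2=22
  after byte 1 (87): sum1=109, sum2=131
  after byte 2 (49): sum1=158, sum2=34
  after byte 3 (207): sum1=110, sum2=144
  after byte 4 (13): sum1=123, sum2=12
Checksum = sum2·256 + sum1 = 12·256 + 123 = 3195 = 0x0C7B.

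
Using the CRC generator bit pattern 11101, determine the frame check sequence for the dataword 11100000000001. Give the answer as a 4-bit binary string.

Append 4 zeros: 111000000000010000. Divide by 11101 (XOR where the leading bit is 1):
  pos 0: 11100 XOR 11101 = 00001
  pos 4: 10000 XOR 11101 = 01101
  pos 5: 11010 XOR 11101 = 00111
  pos 7: 11100 XOR 11101 = 00001
  pos 11: 10100 XOR 11101 = 01001
  pos 12: 10010 XOR 11101 = 01111
  pos 13: 11110 XOR 11101 = 00011
Remainder (last 4 bits) = 0011. This is the CRC / FCS.

0011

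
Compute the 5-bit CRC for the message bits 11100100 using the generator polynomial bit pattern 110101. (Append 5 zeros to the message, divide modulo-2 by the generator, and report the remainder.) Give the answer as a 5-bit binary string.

Append 5 zeros: 1110010000000. Divide by 110101 (XOR where the leading bit is 1):
  pos 0: 111001 XOR 110101 = 001100
  pos 2: 110000 XOR 110101 = 000101
  pos 5: 101000 XOR 110101 = 011101
  pos 6: 111010 XOR 110101 = 001111
Remainder (last 5 bits) = 11110. This is the CRC / FCS.

11110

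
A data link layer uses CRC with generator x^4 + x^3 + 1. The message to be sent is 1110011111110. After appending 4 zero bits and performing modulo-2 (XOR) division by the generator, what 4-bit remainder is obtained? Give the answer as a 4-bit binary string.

0000

Append 4 zeros: 11100111111100000. Divide by 11001 (XOR where the leading bit is 1):
  pos 0: 11100 XOR 11001 = 00101
  pos 2: 10111 XOR 11001 = 01110
  pos 3: 11101 XOR 11001 = 00100
  pos 5: 10011 XOR 11001 = 01010
  pos 6: 10101 XOR 11001 = 01100
  pos 7: 11001 XOR 11001 = 00000
Remainder (last 4 bits) = 0000. This is the CRC / FCS.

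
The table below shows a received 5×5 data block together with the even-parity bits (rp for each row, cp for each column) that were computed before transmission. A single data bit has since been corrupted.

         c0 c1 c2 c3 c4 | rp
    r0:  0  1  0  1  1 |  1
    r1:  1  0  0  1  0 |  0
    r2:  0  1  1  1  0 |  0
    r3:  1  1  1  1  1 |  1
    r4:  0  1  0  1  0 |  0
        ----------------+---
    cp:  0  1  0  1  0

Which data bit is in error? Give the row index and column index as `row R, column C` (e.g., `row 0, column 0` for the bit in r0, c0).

Recompute each row's even parity and compare to rp:
  r0: data parity 1, sent rp 1 → ok
  r1: data parity 0, sent rp 0 → ok
  r2: data parity 1, sent rp 0 → mismatch
  r3: data parity 1, sent rp 1 → ok
  r4: data parity 0, sent rp 0 → ok
Recompute each column's even parity and compare to cp:
  c0: data parity 0, sent cp 0 → ok
  c1: data parity 0, sent cp 1 → mismatch
  c2: data parity 0, sent cp 0 → ok
  c3: data parity 1, sent cp 1 → ok
  c4: data parity 0, sent cp 0 → ok
Exactly one row (r2) and one column (c1) fail → the flipped bit is at their intersection.

row 2, column 1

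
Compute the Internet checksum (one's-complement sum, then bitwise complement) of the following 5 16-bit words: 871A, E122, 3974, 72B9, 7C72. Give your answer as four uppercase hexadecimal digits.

6F22

One's-complement addition (fold any carry out of bit 15 back into bit 0):
  0x871A + 0xE122 = 0x1683C → wrap carry → 0x683D
  0x683D + 0x3974 = 0x0A1B1
  0xA1B1 + 0x72B9 = 0x1146A → wrap carry → 0x146B
  0x146B + 0x7C72 = 0x090DD
One's-complement sum = 0x90DD.
Checksum = ~0x90DD & 0xFFFF = 0x6F22.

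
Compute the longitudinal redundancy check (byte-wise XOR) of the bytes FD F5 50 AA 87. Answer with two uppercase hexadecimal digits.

XOR the bytes together:
  start with 0xFD
  0xFD ⊕ 0xF5 = 0x08
  0x08 ⊕ 0x50 = 0x58
  0x58 ⊕ 0xAA = 0xF2
  0xF2 ⊕ 0x87 = 0x75

75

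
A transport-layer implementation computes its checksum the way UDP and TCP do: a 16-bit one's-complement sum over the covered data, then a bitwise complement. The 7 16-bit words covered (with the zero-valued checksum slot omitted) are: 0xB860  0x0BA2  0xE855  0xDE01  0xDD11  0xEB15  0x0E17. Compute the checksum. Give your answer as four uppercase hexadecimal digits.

9F66

One's-complement addition (fold any carry out of bit 15 back into bit 0):
  0xB860 + 0x0BA2 = 0x0C402
  0xC402 + 0xE855 = 0x1AC57 → wrap carry → 0xAC58
  0xAC58 + 0xDE01 = 0x18A59 → wrap carry → 0x8A5A
  0x8A5A + 0xDD11 = 0x1676B → wrap carry → 0x676C
  0x676C + 0xEB15 = 0x15281 → wrap carry → 0x5282
  0x5282 + 0x0E17 = 0x06099
One's-complement sum = 0x6099.
Checksum = ~0x6099 & 0xFFFF = 0x9F66.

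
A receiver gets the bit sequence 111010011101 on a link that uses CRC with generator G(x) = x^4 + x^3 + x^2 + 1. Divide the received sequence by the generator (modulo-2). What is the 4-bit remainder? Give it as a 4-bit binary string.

0000

Modulo-2 division of 111010011101 by 11101:
  pos 0: 11101 XOR 11101 = 00000
  pos 7: 11101 XOR 11101 = 00000
Remainder = 0000 (zero — the frame passes the CRC check).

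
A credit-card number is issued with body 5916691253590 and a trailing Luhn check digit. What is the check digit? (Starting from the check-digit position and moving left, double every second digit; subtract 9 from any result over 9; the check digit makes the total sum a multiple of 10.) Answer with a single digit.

2

Partial digits right→left: 0 9 5 3 5 2 1 9 6 6 1 9 5
Double every second digit counting from the check-digit position (so the 1st, 3rd, 5th, ... of the partial from the right).
  doubled (with −9 where >9): 0 1 1 2 3 2 1 → sum 10
  kept as-is: 9 3 2 9 6 9 → sum 38
Total = 10 + 38 = 48.
Check digit = (10 − (48 mod 10)) mod 10 = 2.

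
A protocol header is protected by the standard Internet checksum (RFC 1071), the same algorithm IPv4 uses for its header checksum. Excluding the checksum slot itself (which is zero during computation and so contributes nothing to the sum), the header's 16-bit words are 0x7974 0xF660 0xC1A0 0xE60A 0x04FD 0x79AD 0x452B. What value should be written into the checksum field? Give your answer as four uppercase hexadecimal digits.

24A9

One's-complement addition (fold any carry out of bit 15 back into bit 0):
  0x7974 + 0xF660 = 0x16FD4 → wrap carry → 0x6FD5
  0x6FD5 + 0xC1A0 = 0x13175 → wrap carry → 0x3176
  0x3176 + 0xE60A = 0x11780 → wrap carry → 0x1781
  0x1781 + 0x04FD = 0x01C7E
  0x1C7E + 0x79AD = 0x0962B
  0x962B + 0x452B = 0x0DB56
One's-complement sum = 0xDB56.
Checksum = ~0xDB56 & 0xFFFF = 0x24A9.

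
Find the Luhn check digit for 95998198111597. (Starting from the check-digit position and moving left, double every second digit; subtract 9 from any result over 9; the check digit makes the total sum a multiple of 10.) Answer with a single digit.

Partial digits right→left: 7 9 5 1 1 1 8 9 1 8 9 9 5 9
Double every second digit counting from the check-digit position (so the 1st, 3rd, 5th, ... of the partial from the right).
  doubled (with −9 where >9): 5 1 2 7 2 9 1 → sum 27
  kept as-is: 9 1 1 9 8 9 9 → sum 46
Total = 27 + 46 = 73.
Check digit = (10 − (73 mod 10)) mod 10 = 7.

7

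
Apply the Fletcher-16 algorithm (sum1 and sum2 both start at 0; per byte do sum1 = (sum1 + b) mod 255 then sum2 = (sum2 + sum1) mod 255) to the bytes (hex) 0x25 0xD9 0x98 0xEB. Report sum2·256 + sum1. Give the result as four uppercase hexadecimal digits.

3F83

Running sums (mod 255):
  after byte 0 (0x25): sum1=37, sum2=37
  after byte 1 (0xD9): sum1=254, sum2=36
  after byte 2 (0x98): sum1=151, sum2=187
  after byte 3 (0xEB): sum1=131, sum2=63
Checksum = sum2·256 + sum1 = 63·256 + 131 = 16259 = 0x3F83.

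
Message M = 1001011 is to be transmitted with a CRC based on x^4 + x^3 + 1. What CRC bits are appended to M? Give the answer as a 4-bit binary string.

1111

Append 4 zeros: 10010110000. Divide by 11001 (XOR where the leading bit is 1):
  pos 0: 10010 XOR 11001 = 01011
  pos 1: 10111 XOR 11001 = 01110
  pos 2: 11101 XOR 11001 = 00100
  pos 4: 10000 XOR 11001 = 01001
  pos 5: 10010 XOR 11001 = 01011
  pos 6: 10110 XOR 11001 = 01111
Remainder (last 4 bits) = 1111. This is the CRC / FCS.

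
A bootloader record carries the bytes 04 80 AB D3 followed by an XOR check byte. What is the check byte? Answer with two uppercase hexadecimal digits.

XOR the bytes together:
  start with 0x04
  0x04 ⊕ 0x80 = 0x84
  0x84 ⊕ 0xAB = 0x2F
  0x2F ⊕ 0xD3 = 0xFC

FC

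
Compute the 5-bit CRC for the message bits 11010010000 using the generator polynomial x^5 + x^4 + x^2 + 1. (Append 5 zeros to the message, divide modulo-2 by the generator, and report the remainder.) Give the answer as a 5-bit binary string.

Append 5 zeros: 1101001000000000. Divide by 110101 (XOR where the leading bit is 1):
  pos 0: 110100 XOR 110101 = 000001
  pos 5: 110000 XOR 110101 = 000101
  pos 8: 101000 XOR 110101 = 011101
  pos 9: 111010 XOR 110101 = 001111
Remainder (last 5 bits) = 11110. This is the CRC / FCS.

11110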